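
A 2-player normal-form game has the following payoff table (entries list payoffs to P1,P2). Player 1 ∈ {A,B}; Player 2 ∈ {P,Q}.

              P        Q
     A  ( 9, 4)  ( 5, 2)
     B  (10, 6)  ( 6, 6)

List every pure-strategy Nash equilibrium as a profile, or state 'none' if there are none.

(A,P): not NE [P1→B gives 10>9]
(A,Q): not NE [P1→B gives 6>5; P2→P gives 4>2]
(B,P): NE
(B,Q): NE

Nash profiles: (B,P), (B,Q)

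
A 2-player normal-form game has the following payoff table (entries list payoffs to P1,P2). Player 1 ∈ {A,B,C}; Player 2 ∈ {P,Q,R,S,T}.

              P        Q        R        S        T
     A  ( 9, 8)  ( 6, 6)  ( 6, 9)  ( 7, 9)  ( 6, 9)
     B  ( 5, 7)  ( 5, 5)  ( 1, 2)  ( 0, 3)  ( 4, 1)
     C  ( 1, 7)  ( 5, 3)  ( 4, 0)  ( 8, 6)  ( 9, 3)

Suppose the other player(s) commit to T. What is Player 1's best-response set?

u_1(A vs T) = 6
u_1(B vs T) = 4
u_1(C vs T) = 9
max payoff 9 at {C}

P1 best: {C}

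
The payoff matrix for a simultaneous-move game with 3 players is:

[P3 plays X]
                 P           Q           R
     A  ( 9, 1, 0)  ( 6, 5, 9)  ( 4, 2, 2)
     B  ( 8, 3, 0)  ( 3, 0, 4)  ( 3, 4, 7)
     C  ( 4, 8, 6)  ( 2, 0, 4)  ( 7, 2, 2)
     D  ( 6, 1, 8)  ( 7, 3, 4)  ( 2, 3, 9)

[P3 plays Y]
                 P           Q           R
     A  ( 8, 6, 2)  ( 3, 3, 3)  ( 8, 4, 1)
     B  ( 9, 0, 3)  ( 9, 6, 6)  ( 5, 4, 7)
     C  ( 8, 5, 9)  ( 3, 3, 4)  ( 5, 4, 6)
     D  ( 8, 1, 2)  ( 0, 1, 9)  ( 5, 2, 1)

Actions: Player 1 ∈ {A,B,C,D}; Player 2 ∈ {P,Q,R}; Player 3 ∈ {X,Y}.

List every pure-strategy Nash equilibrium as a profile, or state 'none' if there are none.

PSNE = {(B,Q,Y)}

(A,P,X): not NE [P2→Q gives 5>1; P3→Y gives 2>0]
(A,P,Y): not NE [P1→B gives 9>8]
(A,Q,X): not NE [P1→D gives 7>6]
(A,Q,Y): not NE [P1→B gives 9>3; P2→P gives 6>3; P3→X gives 9>3]
(A,R,X): not NE [P1→C gives 7>4; P2→Q gives 5>2]
(A,R,Y): not NE [P2→P gives 6>4; P3→X gives 2>1]
(B,P,X): not NE [P1→A gives 9>8; P2→R gives 4>3; P3→Y gives 3>0]
(B,P,Y): not NE [P2→Q gives 6>0]
(B,Q,X): not NE [P1→D gives 7>3; P2→R gives 4>0; P3→Y gives 6>4]
(B,Q,Y): NE
(B,R,X): not NE [P1→C gives 7>3]
(B,R,Y): not NE [P1→A gives 8>5; P2→Q gives 6>4]
(C,P,X): not NE [P1→A gives 9>4; P3→Y gives 9>6]
(C,P,Y): not NE [P1→B gives 9>8]
(C,Q,X): not NE [P1→D gives 7>2; P2→P gives 8>0]
(C,Q,Y): not NE [P1→B gives 9>3; P2→P gives 5>3]
(C,R,X): not NE [P2→P gives 8>2; P3→Y gives 6>2]
(C,R,Y): not NE [P1→A gives 8>5; P2→P gives 5>4]
(D,P,X): not NE [P1→A gives 9>6; P2→R gives 3>1]
(D,P,Y): not NE [P1→B gives 9>8; P2→R gives 2>1; P3→X gives 8>2]
(D,Q,X): not NE [P3→Y gives 9>4]
(D,Q,Y): not NE [P1→B gives 9>0; P2→R gives 2>1]
(D,R,X): not NE [P1→C gives 7>2]
(D,R,Y): not NE [P1→A gives 8>5; P3→X gives 9>1]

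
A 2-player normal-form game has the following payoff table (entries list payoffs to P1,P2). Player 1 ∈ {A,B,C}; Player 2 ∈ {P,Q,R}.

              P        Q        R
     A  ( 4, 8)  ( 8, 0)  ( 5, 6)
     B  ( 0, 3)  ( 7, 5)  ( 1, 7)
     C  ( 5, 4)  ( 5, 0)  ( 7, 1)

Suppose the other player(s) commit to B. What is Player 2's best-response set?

argmax u_2 = {R}

u_2(P vs B) = 3
u_2(Q vs B) = 5
u_2(R vs B) = 7
max payoff 7 at {R}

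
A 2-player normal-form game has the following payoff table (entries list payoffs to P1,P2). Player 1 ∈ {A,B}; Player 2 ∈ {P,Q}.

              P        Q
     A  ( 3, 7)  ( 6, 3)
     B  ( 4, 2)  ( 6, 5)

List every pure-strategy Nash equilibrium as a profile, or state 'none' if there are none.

(A,P): not NE [P1→B gives 4>3]
(A,Q): not NE [P2→P gives 7>3]
(B,P): not NE [P2→Q gives 5>2]
(B,Q): NE

Nash profiles: (B,Q)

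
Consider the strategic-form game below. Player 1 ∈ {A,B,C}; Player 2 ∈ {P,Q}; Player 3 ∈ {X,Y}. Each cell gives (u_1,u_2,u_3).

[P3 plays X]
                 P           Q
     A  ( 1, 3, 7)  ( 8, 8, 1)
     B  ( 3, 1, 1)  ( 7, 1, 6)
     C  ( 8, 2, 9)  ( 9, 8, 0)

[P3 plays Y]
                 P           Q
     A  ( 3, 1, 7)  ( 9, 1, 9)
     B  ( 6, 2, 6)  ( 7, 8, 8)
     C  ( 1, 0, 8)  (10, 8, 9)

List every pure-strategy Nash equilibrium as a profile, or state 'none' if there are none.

(A,P,X): not NE [P1→C gives 8>1; P2→Q gives 8>3]
(A,P,Y): not NE [P1→B gives 6>3]
(A,Q,X): not NE [P1→C gives 9>8; P3→Y gives 9>1]
(A,Q,Y): not NE [P1→C gives 10>9]
(B,P,X): not NE [P1→C gives 8>3; P3→Y gives 6>1]
(B,P,Y): not NE [P2→Q gives 8>2]
(B,Q,X): not NE [P1→C gives 9>7; P3→Y gives 8>6]
(B,Q,Y): not NE [P1→C gives 10>7]
(C,P,X): not NE [P2→Q gives 8>2]
(C,P,Y): not NE [P1→B gives 6>1; P2→Q gives 8>0; P3→X gives 9>8]
(C,Q,X): not NE [P3→Y gives 9>0]
(C,Q,Y): NE

NE set: (C,Q,Y)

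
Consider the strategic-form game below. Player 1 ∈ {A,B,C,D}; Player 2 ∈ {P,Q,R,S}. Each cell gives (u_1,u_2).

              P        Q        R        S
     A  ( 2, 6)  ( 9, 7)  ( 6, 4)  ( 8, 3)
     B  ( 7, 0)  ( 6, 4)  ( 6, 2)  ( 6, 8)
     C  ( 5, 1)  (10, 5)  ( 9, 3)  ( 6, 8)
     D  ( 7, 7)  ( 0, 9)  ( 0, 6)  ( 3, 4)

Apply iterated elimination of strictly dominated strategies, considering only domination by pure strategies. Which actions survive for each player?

P2 drop P (Q beats it: A:7>6 B:4>0 C:5>1 D:9>7)
P1 drop D (A beats it: Q:9>0 R:6>0 S:8>3)
P2 drop R (Q beats it: A:7>4 B:4>2 C:5>3)
P1 drop B (A beats it: Q:9>6 S:8>6)
P1→{A,C} P2→{Q,S}

IESDS → P1:{A,C} P2:{Q,S}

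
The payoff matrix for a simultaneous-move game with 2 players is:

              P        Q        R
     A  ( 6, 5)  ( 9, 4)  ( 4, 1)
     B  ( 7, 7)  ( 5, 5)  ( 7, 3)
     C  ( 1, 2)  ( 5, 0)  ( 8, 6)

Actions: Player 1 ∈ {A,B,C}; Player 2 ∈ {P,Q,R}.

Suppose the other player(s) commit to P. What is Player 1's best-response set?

argmax u_1 = {B}

u_1(A vs P) = 6
u_1(B vs P) = 7
u_1(C vs P) = 1
max payoff 7 at {B}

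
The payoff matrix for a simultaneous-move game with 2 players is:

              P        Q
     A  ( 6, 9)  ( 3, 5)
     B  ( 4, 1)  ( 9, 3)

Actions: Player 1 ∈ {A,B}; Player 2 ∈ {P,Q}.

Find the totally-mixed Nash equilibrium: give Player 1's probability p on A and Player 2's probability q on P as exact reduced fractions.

P1 indiff ⇒ q·6+(1-q)·3 = q·4+(1-q)·9 ⇒ q(2) = (1-q)(6) ⇒ q = 3/4
P2 indiff ⇒ p·9+(1-p)·1 = p·5+(1-p)·3 ⇒ p(4) = (1-p)(2) ⇒ p = 1/3

P1 mixes 1/3 on A; P2 mixes 3/4 on P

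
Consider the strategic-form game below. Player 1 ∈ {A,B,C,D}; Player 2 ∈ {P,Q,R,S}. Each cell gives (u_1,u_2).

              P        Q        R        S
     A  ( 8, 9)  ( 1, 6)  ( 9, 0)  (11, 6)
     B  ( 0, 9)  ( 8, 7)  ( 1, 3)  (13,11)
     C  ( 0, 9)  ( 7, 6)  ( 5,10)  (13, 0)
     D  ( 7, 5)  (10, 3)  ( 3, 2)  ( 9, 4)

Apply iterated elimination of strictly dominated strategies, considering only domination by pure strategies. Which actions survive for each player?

P2 drop Q (P beats it: A:9>6 B:9>7 C:9>6 D:5>3)
P1 drop D (A beats it: P:8>7 R:9>3 S:11>9)
P1→{A,B,C} P2→{P,R,S}

IESDS → P1:{A,B,C} P2:{P,R,S}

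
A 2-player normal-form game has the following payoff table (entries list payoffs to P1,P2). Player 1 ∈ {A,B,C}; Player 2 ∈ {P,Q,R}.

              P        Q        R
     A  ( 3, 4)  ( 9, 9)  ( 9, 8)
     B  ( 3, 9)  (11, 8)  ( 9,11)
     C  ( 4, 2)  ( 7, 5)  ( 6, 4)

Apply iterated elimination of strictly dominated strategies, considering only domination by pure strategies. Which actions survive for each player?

Remaining: P1:{A,B} P2:{Q,R}

P2 drop P (R beats it: A:8>4 B:11>9 C:4>2)
P1 drop C (A beats it: Q:9>7 R:9>6)
P1→{A,B} P2→{Q,R}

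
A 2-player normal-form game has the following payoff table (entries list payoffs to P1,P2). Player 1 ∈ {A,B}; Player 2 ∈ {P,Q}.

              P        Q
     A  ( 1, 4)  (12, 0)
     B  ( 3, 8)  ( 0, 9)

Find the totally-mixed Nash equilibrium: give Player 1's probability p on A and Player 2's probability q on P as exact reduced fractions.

P1 mixes 1/5 on A; P2 mixes 6/7 on P

P1 indiff ⇒ q·1+(1-q)·12 = q·3+(1-q)·0 ⇒ q(-2) = (1-q)(-12) ⇒ q = 6/7
P2 indiff ⇒ p·4+(1-p)·8 = p·0+(1-p)·9 ⇒ p(4) = (1-p)(1) ⇒ p = 1/5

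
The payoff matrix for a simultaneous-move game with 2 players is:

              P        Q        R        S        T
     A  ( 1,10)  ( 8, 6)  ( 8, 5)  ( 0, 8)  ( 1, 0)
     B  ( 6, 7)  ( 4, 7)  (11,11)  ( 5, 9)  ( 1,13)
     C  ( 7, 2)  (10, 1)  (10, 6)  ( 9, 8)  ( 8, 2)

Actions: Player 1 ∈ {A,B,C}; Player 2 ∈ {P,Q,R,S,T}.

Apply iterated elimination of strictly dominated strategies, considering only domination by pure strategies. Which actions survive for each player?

IESDS → P1:{B,C} P2:{R,S,T}

P1 drop A (C beats it: P:7>1 Q:10>8 R:10>8 S:9>0 T:8>1)
P2 drop P (R beats it: B:11>7 C:6>2)
P2 drop Q (R beats it: B:11>7 C:6>1)
P1→{B,C} P2→{R,S,T}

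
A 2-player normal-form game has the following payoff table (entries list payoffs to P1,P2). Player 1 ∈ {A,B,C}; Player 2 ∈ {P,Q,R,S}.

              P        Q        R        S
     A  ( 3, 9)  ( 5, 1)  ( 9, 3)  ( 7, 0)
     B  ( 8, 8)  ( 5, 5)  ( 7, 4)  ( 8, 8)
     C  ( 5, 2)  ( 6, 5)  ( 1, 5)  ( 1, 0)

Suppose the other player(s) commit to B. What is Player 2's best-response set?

argmax u_2 = {P,S}

u_2(P vs B) = 8
u_2(Q vs B) = 5
u_2(R vs B) = 4
u_2(S vs B) = 8
max payoff 8 at {P,S}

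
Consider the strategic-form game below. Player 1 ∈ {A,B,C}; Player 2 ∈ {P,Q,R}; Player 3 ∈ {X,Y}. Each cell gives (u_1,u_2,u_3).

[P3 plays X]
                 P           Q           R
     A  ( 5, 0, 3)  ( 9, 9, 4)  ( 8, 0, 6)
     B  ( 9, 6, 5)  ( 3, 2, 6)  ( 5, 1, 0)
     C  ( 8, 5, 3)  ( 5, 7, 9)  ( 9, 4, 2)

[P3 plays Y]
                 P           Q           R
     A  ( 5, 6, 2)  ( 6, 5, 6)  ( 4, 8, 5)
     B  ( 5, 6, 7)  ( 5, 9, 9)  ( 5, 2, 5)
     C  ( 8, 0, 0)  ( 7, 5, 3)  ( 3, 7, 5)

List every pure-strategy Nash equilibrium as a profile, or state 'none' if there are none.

No pure NE.

(A,P,X): not NE [P1→B gives 9>5; P2→Q gives 9>0]
(A,P,Y): not NE [P1→C gives 8>5; P2→R gives 8>6; P3→X gives 3>2]
(A,Q,X): not NE [P3→Y gives 6>4]
(A,Q,Y): not NE [P1→C gives 7>6; P2→R gives 8>5]
(A,R,X): not NE [P1→C gives 9>8; P2→Q gives 9>0]
(A,R,Y): not NE [P1→B gives 5>4; P3→X gives 6>5]
(B,P,X): not NE [P3→Y gives 7>5]
(B,P,Y): not NE [P1→C gives 8>5; P2→Q gives 9>6]
(B,Q,X): not NE [P1→A gives 9>3; P2→P gives 6>2; P3→Y gives 9>6]
(B,Q,Y): not NE [P1→C gives 7>5]
(B,R,X): not NE [P1→C gives 9>5; P2→P gives 6>1; P3→Y gives 5>0]
(B,R,Y): not NE [P2→Q gives 9>2]
(C,P,X): not NE [P1→B gives 9>8; P2→Q gives 7>5]
(C,P,Y): not NE [P2→R gives 7>0; P3→X gives 3>0]
(C,Q,X): not NE [P1→A gives 9>5]
(C,Q,Y): not NE [P2→R gives 7>5; P3→X gives 9>3]
(C,R,X): not NE [P2→Q gives 7>4; P3→Y gives 5>2]
(C,R,Y): not NE [P1→B gives 5>3]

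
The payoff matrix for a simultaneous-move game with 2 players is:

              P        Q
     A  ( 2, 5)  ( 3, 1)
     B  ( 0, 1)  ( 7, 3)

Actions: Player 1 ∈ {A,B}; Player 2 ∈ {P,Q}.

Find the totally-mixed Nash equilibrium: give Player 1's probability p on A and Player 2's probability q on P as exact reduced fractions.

P1 indiff ⇒ q·2+(1-q)·3 = q·0+(1-q)·7 ⇒ q(2) = (1-q)(4) ⇒ q = 2/3
P2 indiff ⇒ p·5+(1-p)·1 = p·1+(1-p)·3 ⇒ p(4) = (1-p)(2) ⇒ p = 1/3

P1 mixes 1/3 on A; P2 mixes 2/3 on P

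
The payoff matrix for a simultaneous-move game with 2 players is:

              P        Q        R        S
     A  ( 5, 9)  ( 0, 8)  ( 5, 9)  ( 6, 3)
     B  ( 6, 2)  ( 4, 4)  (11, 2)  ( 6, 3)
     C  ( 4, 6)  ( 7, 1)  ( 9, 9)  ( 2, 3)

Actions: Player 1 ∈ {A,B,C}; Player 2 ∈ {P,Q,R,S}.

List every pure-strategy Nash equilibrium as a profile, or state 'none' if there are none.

(A,P): not NE [P1→B gives 6>5]
(A,Q): not NE [P1→C gives 7>0; P2→R gives 9>8]
(A,R): not NE [P1→B gives 11>5]
(A,S): not NE [P2→R gives 9>3]
(B,P): not NE [P2→Q gives 4>2]
(B,Q): not NE [P1→C gives 7>4]
(B,R): not NE [P2→Q gives 4>2]
(B,S): not NE [P2→Q gives 4>3]
(C,P): not NE [P1→B gives 6>4; P2→R gives 9>6]
(C,Q): not NE [P2→R gives 9>1]
(C,R): not NE [P1→B gives 11>9]
(C,S): not NE [P1→B gives 6>2; P2→R gives 9>3]

PSNE: ∅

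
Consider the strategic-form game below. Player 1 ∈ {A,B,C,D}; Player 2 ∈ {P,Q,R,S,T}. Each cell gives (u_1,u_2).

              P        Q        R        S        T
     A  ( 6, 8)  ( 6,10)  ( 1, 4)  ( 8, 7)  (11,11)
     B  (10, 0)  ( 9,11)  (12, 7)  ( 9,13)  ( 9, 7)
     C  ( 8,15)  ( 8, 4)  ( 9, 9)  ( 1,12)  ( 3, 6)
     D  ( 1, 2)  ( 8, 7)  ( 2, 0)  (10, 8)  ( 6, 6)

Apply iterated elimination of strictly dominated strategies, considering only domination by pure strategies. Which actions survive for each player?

P1 drop C (B beats it: P:10>8 Q:9>8 R:12>9 S:9>1 T:9>3)
P2 drop P (Q beats it: A:10>8 B:11>0 D:7>2)
P2 drop R (Q beats it: A:10>4 B:11>7 D:7>0)
P1→{A,B,D} P2→{Q,S,T}

Remaining: P1:{A,B,D} P2:{Q,S,T}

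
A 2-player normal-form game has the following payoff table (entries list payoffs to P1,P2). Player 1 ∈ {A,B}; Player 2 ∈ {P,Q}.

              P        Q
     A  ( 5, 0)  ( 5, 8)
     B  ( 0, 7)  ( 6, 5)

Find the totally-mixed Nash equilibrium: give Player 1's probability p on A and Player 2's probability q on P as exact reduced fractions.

P1 mixes 1/5 on A; P2 mixes 1/6 on P

P1 indiff ⇒ q·5+(1-q)·5 = q·0+(1-q)·6 ⇒ q(5) = (1-q)(1) ⇒ q = 1/6
P2 indiff ⇒ p·0+(1-p)·7 = p·8+(1-p)·5 ⇒ p(-8) = (1-p)(-2) ⇒ p = 1/5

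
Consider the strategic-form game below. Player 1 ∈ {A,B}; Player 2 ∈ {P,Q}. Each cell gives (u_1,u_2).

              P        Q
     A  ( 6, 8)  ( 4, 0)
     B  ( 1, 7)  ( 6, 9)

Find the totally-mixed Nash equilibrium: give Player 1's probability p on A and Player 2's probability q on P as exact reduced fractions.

P1 indiff ⇒ q·6+(1-q)·4 = q·1+(1-q)·6 ⇒ q(5) = (1-q)(2) ⇒ q = 2/7
P2 indiff ⇒ p·8+(1-p)·7 = p·0+(1-p)·9 ⇒ p(8) = (1-p)(2) ⇒ p = 1/5

(p,q) = (1/5, 2/7)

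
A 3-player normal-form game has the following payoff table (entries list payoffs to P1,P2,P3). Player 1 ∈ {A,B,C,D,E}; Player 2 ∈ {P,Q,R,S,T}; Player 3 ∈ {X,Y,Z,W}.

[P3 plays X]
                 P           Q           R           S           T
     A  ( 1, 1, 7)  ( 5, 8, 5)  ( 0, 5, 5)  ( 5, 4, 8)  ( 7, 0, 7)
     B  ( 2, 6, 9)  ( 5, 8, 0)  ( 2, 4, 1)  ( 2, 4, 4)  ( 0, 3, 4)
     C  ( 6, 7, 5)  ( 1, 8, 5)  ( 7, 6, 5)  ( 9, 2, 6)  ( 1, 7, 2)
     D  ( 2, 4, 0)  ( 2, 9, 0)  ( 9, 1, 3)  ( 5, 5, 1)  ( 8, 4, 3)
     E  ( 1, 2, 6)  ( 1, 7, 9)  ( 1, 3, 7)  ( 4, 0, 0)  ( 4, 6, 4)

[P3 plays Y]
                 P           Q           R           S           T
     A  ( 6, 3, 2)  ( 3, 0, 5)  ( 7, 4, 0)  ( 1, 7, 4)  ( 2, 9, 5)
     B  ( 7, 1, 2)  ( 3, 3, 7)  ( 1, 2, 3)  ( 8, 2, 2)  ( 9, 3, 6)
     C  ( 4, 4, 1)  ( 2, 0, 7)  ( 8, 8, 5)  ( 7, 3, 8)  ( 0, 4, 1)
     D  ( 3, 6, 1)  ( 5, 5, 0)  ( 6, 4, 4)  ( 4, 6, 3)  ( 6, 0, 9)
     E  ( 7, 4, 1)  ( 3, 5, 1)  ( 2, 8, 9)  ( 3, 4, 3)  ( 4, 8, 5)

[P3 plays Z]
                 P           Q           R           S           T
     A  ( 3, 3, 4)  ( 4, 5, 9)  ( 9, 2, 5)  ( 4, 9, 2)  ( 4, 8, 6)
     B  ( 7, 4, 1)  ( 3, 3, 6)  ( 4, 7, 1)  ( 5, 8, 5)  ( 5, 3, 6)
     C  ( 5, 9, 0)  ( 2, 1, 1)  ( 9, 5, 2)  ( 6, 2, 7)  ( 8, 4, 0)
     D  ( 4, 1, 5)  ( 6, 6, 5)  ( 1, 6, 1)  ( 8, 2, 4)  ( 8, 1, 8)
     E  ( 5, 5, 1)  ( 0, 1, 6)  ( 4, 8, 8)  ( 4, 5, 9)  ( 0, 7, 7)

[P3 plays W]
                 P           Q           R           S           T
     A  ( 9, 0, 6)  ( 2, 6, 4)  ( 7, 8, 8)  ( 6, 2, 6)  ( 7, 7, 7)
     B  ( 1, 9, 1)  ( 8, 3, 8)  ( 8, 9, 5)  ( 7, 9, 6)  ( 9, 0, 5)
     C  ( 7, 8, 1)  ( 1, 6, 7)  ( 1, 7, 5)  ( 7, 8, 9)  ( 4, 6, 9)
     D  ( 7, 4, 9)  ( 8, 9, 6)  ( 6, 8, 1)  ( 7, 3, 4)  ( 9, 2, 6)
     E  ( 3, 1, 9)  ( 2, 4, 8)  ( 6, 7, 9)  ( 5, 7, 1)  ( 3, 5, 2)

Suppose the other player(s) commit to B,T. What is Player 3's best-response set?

u_3(X vs B,T) = 4
u_3(Y vs B,T) = 6
u_3(Z vs B,T) = 6
u_3(W vs B,T) = 5
max payoff 6 at {Y,Z}

argmax u_3 = {Y,Z}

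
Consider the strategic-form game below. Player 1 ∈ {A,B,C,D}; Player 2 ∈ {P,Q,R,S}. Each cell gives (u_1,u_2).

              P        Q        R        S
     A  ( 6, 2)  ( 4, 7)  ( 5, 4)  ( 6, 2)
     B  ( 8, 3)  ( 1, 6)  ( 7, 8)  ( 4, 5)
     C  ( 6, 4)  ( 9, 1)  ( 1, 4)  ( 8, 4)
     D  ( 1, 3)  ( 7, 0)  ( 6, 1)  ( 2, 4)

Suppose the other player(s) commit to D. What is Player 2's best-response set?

BR_2 = {S}

u_2(P vs D) = 3
u_2(Q vs D) = 0
u_2(R vs D) = 1
u_2(S vs D) = 4
max payoff 4 at {S}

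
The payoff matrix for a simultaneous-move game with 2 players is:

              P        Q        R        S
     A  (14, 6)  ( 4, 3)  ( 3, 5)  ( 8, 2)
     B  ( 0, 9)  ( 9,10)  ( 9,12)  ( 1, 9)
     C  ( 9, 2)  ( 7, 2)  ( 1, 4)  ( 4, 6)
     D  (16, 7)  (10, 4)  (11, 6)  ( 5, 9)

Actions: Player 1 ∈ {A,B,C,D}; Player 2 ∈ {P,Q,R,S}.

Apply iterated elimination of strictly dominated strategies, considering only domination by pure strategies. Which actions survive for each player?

Remaining: P1:{A,D} P2:{P,S}

P1 drop B (D beats it: P:16>0 Q:10>9 R:11>9 S:5>1)
P1 drop C (D beats it: P:16>9 Q:10>7 R:11>1 S:5>4)
P2 drop Q (P beats it: A:6>3 D:7>4)
P2 drop R (P beats it: A:6>5 D:7>6)
P1→{A,D} P2→{P,S}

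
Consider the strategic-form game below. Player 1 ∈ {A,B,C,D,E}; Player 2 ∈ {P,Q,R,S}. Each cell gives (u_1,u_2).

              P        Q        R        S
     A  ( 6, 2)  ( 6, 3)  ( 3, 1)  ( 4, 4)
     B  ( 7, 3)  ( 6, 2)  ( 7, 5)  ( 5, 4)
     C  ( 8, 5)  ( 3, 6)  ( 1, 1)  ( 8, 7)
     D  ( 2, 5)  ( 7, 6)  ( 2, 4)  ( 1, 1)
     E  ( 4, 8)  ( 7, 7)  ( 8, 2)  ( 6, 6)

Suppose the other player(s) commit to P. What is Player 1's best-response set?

argmax u_1 = {C}

u_1(A vs P) = 6
u_1(B vs P) = 7
u_1(C vs P) = 8
u_1(D vs P) = 2
u_1(E vs P) = 4
max payoff 8 at {C}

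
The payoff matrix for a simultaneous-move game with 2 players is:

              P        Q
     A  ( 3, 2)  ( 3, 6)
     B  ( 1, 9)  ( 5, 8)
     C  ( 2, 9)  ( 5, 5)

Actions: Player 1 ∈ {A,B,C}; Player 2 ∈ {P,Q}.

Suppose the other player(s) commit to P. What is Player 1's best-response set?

u_1(A vs P) = 3
u_1(B vs P) = 1
u_1(C vs P) = 2
max payoff 3 at {A}

P1 best: {A}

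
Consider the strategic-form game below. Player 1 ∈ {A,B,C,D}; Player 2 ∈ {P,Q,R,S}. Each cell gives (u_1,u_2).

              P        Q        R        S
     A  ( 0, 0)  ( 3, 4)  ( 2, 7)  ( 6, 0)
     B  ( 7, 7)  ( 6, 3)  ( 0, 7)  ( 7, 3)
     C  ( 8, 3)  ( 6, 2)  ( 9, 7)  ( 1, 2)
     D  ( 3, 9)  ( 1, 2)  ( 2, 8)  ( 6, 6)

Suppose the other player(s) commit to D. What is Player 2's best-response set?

u_2(P vs D) = 9
u_2(Q vs D) = 2
u_2(R vs D) = 8
u_2(S vs D) = 6
max payoff 9 at {P}

BR_2 = {P}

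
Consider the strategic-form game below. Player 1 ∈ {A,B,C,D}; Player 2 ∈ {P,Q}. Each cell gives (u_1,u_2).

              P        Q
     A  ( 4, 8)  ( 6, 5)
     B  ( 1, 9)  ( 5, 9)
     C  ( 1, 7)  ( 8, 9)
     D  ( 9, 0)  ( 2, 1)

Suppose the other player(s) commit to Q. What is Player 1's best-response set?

u_1(A vs Q) = 6
u_1(B vs Q) = 5
u_1(C vs Q) = 8
u_1(D vs Q) = 2
max payoff 8 at {C}

P1 best: {C}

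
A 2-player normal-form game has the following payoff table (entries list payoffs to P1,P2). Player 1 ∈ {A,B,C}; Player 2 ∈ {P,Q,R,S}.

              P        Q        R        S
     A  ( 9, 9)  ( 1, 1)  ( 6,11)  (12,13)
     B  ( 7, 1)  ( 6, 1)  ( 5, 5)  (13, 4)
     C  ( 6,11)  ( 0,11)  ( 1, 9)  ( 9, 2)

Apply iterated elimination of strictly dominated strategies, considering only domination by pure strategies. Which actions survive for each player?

P1 drop C (A beats it: P:9>6 Q:1>0 R:6>1 S:12>9)
P2 drop P (R beats it: A:11>9 B:5>1)
P2 drop Q (R beats it: A:11>1 B:5>1)
P1→{A,B} P2→{R,S}

Survivors P1:{A,B} P2:{R,S}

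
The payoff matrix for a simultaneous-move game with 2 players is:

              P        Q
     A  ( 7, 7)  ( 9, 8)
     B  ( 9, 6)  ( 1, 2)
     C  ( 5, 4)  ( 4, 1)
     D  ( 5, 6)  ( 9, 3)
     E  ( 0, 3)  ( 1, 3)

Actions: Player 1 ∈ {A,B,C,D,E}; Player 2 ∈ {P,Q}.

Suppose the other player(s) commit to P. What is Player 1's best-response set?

u_1(A vs P) = 7
u_1(B vs P) = 9
u_1(C vs P) = 5
u_1(D vs P) = 5
u_1(E vs P) = 0
max payoff 9 at {B}

P1 best: {B}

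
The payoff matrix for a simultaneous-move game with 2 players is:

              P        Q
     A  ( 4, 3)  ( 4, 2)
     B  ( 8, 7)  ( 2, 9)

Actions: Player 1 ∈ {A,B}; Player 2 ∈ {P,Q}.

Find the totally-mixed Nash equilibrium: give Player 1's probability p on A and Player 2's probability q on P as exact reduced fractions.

p=2/3, q=1/3

P1 indiff ⇒ q·4+(1-q)·4 = q·8+(1-q)·2 ⇒ q(-4) = (1-q)(-2) ⇒ q = 1/3
P2 indiff ⇒ p·3+(1-p)·7 = p·2+(1-p)·9 ⇒ p(1) = (1-p)(2) ⇒ p = 2/3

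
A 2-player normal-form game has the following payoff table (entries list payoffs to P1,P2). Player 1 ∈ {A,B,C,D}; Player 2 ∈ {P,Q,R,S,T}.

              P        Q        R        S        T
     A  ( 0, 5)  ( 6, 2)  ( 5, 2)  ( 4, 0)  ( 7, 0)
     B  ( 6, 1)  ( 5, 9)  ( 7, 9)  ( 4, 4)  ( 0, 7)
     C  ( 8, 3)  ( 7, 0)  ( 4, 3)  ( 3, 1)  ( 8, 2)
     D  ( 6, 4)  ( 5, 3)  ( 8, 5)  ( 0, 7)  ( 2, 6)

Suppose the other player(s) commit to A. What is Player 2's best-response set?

BR_2 = {P}

u_2(P vs A) = 5
u_2(Q vs A) = 2
u_2(R vs A) = 2
u_2(S vs A) = 0
u_2(T vs A) = 0
max payoff 5 at {P}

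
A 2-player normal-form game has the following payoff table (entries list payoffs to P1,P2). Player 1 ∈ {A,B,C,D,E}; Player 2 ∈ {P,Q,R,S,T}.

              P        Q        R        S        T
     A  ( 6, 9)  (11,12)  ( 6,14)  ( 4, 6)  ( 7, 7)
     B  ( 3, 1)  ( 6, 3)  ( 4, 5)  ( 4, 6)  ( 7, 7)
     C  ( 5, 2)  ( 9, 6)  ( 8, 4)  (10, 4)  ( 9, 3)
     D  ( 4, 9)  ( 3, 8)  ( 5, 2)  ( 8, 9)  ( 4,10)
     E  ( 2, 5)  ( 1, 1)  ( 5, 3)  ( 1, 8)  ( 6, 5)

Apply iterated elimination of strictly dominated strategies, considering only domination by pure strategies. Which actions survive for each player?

P1 drop B (C beats it: P:5>3 Q:9>6 R:8>4 S:10>4 T:9>7)
P1 drop D (C beats it: P:5>4 Q:9>3 R:8>5 S:10>8 T:9>4)
P1 drop E (A beats it: P:6>2 Q:11>1 R:6>5 S:4>1 T:7>6)
P2 drop P (Q beats it: A:12>9 C:6>2)
P2 drop S (Q beats it: A:12>6 C:6>4)
P2 drop T (Q beats it: A:12>7 C:6>3)
P1→{A,C} P2→{Q,R}

Remaining: P1:{A,C} P2:{Q,R}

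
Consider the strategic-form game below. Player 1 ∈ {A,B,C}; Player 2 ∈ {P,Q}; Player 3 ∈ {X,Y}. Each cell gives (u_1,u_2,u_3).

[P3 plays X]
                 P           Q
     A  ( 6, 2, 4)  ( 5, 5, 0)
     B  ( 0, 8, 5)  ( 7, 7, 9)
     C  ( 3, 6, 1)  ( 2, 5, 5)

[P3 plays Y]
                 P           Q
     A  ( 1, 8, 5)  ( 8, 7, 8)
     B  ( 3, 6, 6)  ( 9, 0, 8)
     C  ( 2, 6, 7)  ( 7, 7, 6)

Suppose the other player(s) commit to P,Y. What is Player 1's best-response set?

u_1(A vs P,Y) = 1
u_1(B vs P,Y) = 3
u_1(C vs P,Y) = 2
max payoff 3 at {B}

argmax u_1 = {B}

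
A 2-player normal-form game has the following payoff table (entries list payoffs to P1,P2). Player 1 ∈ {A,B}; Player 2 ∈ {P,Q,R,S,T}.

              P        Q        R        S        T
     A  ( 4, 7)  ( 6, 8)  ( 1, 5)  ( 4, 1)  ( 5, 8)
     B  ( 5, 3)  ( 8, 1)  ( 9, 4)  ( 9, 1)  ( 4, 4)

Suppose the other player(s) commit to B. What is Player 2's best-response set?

BR_2 = {R,T}

u_2(P vs B) = 3
u_2(Q vs B) = 1
u_2(R vs B) = 4
u_2(S vs B) = 1
u_2(T vs B) = 4
max payoff 4 at {R,T}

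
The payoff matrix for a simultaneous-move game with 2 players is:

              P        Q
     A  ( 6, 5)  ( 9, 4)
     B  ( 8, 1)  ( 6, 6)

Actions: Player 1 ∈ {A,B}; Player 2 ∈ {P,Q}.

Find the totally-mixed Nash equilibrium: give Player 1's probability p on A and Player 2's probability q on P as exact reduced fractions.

P1 indiff ⇒ q·6+(1-q)·9 = q·8+(1-q)·6 ⇒ q(-2) = (1-q)(-3) ⇒ q = 3/5
P2 indiff ⇒ p·5+(1-p)·1 = p·4+(1-p)·6 ⇒ p(1) = (1-p)(5) ⇒ p = 5/6

P1 mixes 5/6 on A; P2 mixes 3/5 on P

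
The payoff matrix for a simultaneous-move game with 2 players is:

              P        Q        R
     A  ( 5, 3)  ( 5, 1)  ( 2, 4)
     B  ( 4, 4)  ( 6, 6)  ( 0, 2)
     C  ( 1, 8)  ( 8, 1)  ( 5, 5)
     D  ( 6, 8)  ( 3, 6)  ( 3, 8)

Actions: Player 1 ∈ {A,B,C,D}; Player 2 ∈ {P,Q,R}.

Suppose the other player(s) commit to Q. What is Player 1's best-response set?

P1 best: {C}

u_1(A vs Q) = 5
u_1(B vs Q) = 6
u_1(C vs Q) = 8
u_1(D vs Q) = 3
max payoff 8 at {C}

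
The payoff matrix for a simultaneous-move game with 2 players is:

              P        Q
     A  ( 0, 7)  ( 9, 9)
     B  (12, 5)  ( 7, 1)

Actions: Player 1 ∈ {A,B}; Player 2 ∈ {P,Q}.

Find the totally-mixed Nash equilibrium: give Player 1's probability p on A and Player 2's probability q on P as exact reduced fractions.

P1 indiff ⇒ q·0+(1-q)·9 = q·12+(1-q)·7 ⇒ q(-12) = (1-q)(-2) ⇒ q = 1/7
P2 indiff ⇒ p·7+(1-p)·5 = p·9+(1-p)·1 ⇒ p(-2) = (1-p)(-4) ⇒ p = 2/3

(p,q) = (2/3, 1/7)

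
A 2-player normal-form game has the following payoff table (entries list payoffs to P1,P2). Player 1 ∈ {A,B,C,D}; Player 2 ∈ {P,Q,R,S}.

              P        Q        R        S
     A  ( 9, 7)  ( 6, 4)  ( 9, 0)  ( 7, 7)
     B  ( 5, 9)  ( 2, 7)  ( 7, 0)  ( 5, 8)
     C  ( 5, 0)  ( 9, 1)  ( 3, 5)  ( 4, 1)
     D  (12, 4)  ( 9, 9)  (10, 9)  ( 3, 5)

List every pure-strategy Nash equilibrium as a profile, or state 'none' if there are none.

(A,P): not NE [P1→D gives 12>9]
(A,Q): not NE [P1→D gives 9>6; P2→S gives 7>4]
(A,R): not NE [P1→D gives 10>9; P2→S gives 7>0]
(A,S): NE
(B,P): not NE [P1→D gives 12>5]
(B,Q): not NE [P1→D gives 9>2; P2→P gives 9>7]
(B,R): not NE [P1→D gives 10>7; P2→P gives 9>0]
(B,S): not NE [P1→A gives 7>5; P2→P gives 9>8]
(C,P): not NE [P1→D gives 12>5; P2→R gives 5>0]
(C,Q): not NE [P2→R gives 5>1]
(C,R): not NE [P1→D gives 10>3]
(C,S): not NE [P1→A gives 7>4; P2→R gives 5>1]
(D,P): not NE [P2→R gives 9>4]
(D,Q): NE
(D,R): NE
(D,S): not NE [P1→A gives 7>3; P2→R gives 9>5]

NE set: (A,S), (D,Q), (D,R)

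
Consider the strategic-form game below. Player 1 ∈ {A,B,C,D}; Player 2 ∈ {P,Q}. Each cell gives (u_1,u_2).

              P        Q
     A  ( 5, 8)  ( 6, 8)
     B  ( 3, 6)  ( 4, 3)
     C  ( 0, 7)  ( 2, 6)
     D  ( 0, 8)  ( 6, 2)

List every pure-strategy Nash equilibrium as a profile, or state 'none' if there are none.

(A,P): NE
(A,Q): NE
(B,P): not NE [P1→A gives 5>3]
(B,Q): not NE [P1→D gives 6>4; P2→P gives 6>3]
(C,P): not NE [P1→A gives 5>0]
(C,Q): not NE [P1→D gives 6>2; P2→P gives 7>6]
(D,P): not NE [P1→A gives 5>0]
(D,Q): not NE [P2→P gives 8>2]

NE set: (A,P), (A,Q)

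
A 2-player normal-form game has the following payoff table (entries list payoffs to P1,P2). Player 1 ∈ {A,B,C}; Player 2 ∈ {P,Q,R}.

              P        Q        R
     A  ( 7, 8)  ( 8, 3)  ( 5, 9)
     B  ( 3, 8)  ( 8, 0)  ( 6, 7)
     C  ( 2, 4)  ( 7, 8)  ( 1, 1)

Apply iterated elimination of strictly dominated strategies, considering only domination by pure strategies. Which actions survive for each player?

P1 drop C (A beats it: P:7>2 Q:8>7 R:5>1)
P2 drop Q (P beats it: A:8>3 B:8>0)
P1→{A,B} P2→{P,R}

Remaining: P1:{A,B} P2:{P,R}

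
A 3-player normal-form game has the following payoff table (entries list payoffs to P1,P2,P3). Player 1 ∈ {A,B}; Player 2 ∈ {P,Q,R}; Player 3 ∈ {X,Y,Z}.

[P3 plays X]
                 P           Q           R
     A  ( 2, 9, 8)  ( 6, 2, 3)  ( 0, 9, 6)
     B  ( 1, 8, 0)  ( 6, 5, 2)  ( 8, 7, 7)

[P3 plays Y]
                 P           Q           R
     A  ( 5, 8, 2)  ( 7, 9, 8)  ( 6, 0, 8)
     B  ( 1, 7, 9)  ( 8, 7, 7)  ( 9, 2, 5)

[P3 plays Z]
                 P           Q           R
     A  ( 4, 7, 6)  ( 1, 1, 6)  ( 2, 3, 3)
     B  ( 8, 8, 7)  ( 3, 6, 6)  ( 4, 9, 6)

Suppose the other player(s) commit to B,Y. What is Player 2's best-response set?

u_2(P vs B,Y) = 7
u_2(Q vs B,Y) = 7
u_2(R vs B,Y) = 2
max payoff 7 at {P,Q}

BR_2 = {P,Q}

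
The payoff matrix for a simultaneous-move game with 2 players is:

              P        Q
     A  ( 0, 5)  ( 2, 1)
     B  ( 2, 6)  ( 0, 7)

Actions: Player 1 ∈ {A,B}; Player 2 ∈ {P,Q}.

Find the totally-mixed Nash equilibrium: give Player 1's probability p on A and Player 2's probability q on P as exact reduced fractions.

(p,q) = (1/5, 1/2)

P1 indiff ⇒ q·0+(1-q)·2 = q·2+(1-q)·0 ⇒ q(-2) = (1-q)(-2) ⇒ q = 1/2
P2 indiff ⇒ p·5+(1-p)·6 = p·1+(1-p)·7 ⇒ p(4) = (1-p)(1) ⇒ p = 1/5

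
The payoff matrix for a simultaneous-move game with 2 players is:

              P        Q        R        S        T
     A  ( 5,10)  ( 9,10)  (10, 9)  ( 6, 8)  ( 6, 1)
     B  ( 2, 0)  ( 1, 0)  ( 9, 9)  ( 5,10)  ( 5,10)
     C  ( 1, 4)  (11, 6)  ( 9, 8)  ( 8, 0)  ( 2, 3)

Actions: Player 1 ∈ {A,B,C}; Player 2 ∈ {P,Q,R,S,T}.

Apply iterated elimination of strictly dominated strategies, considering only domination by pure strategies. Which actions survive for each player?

Remaining: P1:{A,C} P2:{P,Q,R}

P1 drop B (A beats it: P:5>2 Q:9>1 R:10>9 S:6>5 T:6>5)
P2 drop S (P beats it: A:10>8 C:4>0)
P2 drop T (P beats it: A:10>1 C:4>3)
P1→{A,C} P2→{P,Q,R}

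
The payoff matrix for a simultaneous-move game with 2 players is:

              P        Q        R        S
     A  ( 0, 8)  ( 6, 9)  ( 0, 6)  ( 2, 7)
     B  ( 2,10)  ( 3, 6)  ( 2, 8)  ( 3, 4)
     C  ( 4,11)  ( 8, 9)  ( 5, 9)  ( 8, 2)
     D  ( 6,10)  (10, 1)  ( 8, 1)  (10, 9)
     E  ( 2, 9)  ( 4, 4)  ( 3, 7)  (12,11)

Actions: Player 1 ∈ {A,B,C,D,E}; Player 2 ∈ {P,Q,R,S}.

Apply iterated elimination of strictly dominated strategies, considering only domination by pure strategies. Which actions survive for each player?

P1 drop A (C beats it: P:4>0 Q:8>6 R:5>0 S:8>2)
P1 drop B (C beats it: P:4>2 Q:8>3 R:5>2 S:8>3)
P1 drop C (D beats it: P:6>4 Q:10>8 R:8>5 S:10>8)
P2 drop Q (P beats it: D:10>1 E:9>4)
P2 drop R (P beats it: D:10>1 E:9>7)
P1→{D,E} P2→{P,S}

IESDS → P1:{D,E} P2:{P,S}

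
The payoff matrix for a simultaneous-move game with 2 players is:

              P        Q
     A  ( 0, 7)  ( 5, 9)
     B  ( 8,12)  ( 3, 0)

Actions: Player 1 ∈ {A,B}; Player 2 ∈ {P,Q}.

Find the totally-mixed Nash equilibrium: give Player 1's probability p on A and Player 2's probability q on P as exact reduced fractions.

p=6/7, q=1/5

P1 indiff ⇒ q·0+(1-q)·5 = q·8+(1-q)·3 ⇒ q(-8) = (1-q)(-2) ⇒ q = 1/5
P2 indiff ⇒ p·7+(1-p)·12 = p·9+(1-p)·0 ⇒ p(-2) = (1-p)(-12) ⇒ p = 6/7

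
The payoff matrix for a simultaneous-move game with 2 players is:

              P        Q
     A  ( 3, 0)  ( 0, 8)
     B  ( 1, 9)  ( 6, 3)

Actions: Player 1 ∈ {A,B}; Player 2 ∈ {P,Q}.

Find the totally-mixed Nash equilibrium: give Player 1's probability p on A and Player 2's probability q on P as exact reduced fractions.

P1 indiff ⇒ q·3+(1-q)·0 = q·1+(1-q)·6 ⇒ q(2) = (1-q)(6) ⇒ q = 3/4
P2 indiff ⇒ p·0+(1-p)·9 = p·8+(1-p)·3 ⇒ p(-8) = (1-p)(-6) ⇒ p = 3/7

(p,q) = (3/7, 3/4)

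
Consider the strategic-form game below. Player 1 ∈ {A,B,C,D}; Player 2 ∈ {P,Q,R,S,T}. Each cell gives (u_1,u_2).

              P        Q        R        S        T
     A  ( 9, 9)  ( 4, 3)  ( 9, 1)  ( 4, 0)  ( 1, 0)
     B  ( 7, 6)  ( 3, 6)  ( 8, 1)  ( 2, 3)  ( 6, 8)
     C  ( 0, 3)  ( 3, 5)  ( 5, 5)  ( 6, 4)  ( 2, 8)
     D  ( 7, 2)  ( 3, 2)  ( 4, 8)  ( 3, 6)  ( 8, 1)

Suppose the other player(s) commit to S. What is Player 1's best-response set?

BR_1 = {C}

u_1(A vs S) = 4
u_1(B vs S) = 2
u_1(C vs S) = 6
u_1(D vs S) = 3
max payoff 6 at {C}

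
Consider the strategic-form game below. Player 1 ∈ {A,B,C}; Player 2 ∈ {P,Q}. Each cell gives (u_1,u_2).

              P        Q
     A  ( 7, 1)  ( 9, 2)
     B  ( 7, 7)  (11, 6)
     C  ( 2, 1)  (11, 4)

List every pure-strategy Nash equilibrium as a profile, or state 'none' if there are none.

NE set: (B,P), (C,Q)

(A,P): not NE [P2→Q gives 2>1]
(A,Q): not NE [P1→C gives 11>9]
(B,P): NE
(B,Q): not NE [P2→P gives 7>6]
(C,P): not NE [P1→B gives 7>2; P2→Q gives 4>1]
(C,Q): NE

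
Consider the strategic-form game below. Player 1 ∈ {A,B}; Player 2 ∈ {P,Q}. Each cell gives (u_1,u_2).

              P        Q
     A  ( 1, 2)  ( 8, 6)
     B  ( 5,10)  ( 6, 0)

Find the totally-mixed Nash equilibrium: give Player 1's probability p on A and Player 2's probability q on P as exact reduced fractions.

p=5/7, q=1/3

P1 indiff ⇒ q·1+(1-q)·8 = q·5+(1-q)·6 ⇒ q(-4) = (1-q)(-2) ⇒ q = 1/3
P2 indiff ⇒ p·2+(1-p)·10 = p·6+(1-p)·0 ⇒ p(-4) = (1-p)(-10) ⇒ p = 5/7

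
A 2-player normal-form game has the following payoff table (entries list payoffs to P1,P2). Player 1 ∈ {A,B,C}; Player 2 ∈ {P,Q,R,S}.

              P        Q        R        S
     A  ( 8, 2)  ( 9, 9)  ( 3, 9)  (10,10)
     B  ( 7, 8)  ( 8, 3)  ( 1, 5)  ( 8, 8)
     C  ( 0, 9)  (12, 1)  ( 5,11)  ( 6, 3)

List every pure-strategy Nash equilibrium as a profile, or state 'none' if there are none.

Nash profiles: (A,S), (C,R)

(A,P): not NE [P2→S gives 10>2]
(A,Q): not NE [P1→C gives 12>9; P2→S gives 10>9]
(A,R): not NE [P1→C gives 5>3; P2→S gives 10>9]
(A,S): NE
(B,P): not NE [P1→A gives 8>7]
(B,Q): not NE [P1→C gives 12>8; P2→S gives 8>3]
(B,R): not NE [P1→C gives 5>1; P2→S gives 8>5]
(B,S): not NE [P1→A gives 10>8]
(C,P): not NE [P1→A gives 8>0; P2→R gives 11>9]
(C,Q): not NE [P2→R gives 11>1]
(C,R): NE
(C,S): not NE [P1→A gives 10>6; P2→R gives 11>3]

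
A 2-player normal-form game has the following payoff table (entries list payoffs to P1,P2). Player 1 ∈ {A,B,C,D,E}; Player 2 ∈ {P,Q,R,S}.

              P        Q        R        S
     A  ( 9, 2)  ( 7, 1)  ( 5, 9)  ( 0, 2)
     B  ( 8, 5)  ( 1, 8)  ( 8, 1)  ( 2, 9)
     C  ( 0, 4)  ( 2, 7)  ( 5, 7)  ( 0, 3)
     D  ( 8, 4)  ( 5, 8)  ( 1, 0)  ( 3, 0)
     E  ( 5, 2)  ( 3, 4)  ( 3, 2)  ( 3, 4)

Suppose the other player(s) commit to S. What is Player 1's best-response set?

P1 best: {D,E}

u_1(A vs S) = 0
u_1(B vs S) = 2
u_1(C vs S) = 0
u_1(D vs S) = 3
u_1(E vs S) = 3
max payoff 3 at {D,E}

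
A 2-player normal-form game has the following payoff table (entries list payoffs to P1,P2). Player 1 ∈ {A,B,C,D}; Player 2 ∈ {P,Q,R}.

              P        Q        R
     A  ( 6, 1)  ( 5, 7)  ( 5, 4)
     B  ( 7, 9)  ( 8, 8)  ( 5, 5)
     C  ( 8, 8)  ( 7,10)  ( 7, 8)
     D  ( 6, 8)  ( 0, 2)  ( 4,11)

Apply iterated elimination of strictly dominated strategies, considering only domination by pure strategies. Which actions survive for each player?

P1 drop A (C beats it: P:8>6 Q:7>5 R:7>5)
P1 drop D (B beats it: P:7>6 Q:8>0 R:5>4)
P2 drop R (Q beats it: B:8>5 C:10>8)
P1→{B,C} P2→{P,Q}

Remaining: P1:{B,C} P2:{P,Q}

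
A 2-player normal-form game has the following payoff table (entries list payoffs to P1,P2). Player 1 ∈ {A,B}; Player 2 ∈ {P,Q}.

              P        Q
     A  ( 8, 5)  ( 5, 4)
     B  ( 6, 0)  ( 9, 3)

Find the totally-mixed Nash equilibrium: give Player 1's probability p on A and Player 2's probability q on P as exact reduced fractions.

P1 indiff ⇒ q·8+(1-q)·5 = q·6+(1-q)·9 ⇒ q(2) = (1-q)(4) ⇒ q = 2/3
P2 indiff ⇒ p·5+(1-p)·0 = p·4+(1-p)·3 ⇒ p(1) = (1-p)(3) ⇒ p = 3/4

(p,q) = (3/4, 2/3)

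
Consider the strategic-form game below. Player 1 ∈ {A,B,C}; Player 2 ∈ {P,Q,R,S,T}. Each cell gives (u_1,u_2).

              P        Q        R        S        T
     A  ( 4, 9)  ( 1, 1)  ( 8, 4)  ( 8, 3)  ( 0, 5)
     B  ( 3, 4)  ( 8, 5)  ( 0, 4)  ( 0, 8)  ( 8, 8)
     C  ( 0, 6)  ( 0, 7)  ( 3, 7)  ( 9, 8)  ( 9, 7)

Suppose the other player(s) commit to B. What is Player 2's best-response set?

u_2(P vs B) = 4
u_2(Q vs B) = 5
u_2(R vs B) = 4
u_2(S vs B) = 8
u_2(T vs B) = 8
max payoff 8 at {S,T}

BR_2 = {S,T}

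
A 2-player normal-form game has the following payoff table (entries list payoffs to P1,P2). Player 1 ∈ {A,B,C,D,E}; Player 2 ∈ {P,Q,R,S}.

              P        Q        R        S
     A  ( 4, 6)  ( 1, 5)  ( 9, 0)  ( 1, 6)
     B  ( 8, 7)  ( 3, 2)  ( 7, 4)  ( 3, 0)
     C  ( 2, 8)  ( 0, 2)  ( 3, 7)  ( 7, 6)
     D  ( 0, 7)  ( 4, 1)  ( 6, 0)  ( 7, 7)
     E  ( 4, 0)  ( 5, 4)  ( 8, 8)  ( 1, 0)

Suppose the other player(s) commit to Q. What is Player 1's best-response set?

BR_1 = {E}

u_1(A vs Q) = 1
u_1(B vs Q) = 3
u_1(C vs Q) = 0
u_1(D vs Q) = 4
u_1(E vs Q) = 5
max payoff 5 at {E}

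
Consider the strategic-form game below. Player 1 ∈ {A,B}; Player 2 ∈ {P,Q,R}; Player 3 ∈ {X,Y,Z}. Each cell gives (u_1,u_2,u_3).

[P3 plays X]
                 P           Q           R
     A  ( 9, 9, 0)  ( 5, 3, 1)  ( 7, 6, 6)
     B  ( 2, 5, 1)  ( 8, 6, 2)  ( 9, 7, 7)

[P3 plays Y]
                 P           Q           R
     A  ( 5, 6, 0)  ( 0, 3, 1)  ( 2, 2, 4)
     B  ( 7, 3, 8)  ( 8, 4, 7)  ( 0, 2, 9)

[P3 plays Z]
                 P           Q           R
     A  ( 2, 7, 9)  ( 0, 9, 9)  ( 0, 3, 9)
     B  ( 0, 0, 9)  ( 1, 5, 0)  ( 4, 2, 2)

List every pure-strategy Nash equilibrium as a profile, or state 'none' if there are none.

Nash profiles: (B,Q,Y)

(A,P,X): not NE [P3→Z gives 9>0]
(A,P,Y): not NE [P1→B gives 7>5; P3→Z gives 9>0]
(A,P,Z): not NE [P2→Q gives 9>7]
(A,Q,X): not NE [P1→B gives 8>5; P2→P gives 9>3; P3→Z gives 9>1]
(A,Q,Y): not NE [P1→B gives 8>0; P2→P gives 6>3; P3→Z gives 9>1]
(A,Q,Z): not NE [P1→B gives 1>0]
(A,R,X): not NE [P1→B gives 9>7; P2→P gives 9>6; P3→Z gives 9>6]
(A,R,Y): not NE [P2→P gives 6>2; P3→Z gives 9>4]
(A,R,Z): not NE [P1→B gives 4>0; P2→Q gives 9>3]
(B,P,X): not NE [P1→A gives 9>2; P2→R gives 7>5; P3→Z gives 9>1]
(B,P,Y): not NE [P2→Q gives 4>3; P3→Z gives 9>8]
(B,P,Z): not NE [P1→A gives 2>0; P2→Q gives 5>0]
(B,Q,X): not NE [P2→R gives 7>6; P3→Y gives 7>2]
(B,Q,Y): NE
(B,Q,Z): not NE [P3→Y gives 7>0]
(B,R,X): not NE [P3→Y gives 9>7]
(B,R,Y): not NE [P1→A gives 2>0; P2→Q gives 4>2]
(B,R,Z): not NE [P2→Q gives 5>2; P3→Y gives 9>2]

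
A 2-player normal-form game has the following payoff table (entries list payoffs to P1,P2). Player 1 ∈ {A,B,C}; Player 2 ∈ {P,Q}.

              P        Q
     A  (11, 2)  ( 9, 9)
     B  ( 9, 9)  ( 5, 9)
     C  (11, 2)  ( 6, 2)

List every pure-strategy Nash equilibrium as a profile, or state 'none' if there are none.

Nash profiles: (A,Q), (C,P)

(A,P): not NE [P2→Q gives 9>2]
(A,Q): NE
(B,P): not NE [P1→C gives 11>9]
(B,Q): not NE [P1→A gives 9>5]
(C,P): NE
(C,Q): not NE [P1→A gives 9>6]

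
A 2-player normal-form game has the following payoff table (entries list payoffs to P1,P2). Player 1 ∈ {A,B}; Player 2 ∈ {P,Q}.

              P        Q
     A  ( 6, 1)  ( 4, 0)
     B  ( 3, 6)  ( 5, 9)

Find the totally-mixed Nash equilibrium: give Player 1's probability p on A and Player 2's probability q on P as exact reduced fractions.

P1 indiff ⇒ q·6+(1-q)·4 = q·3+(1-q)·5 ⇒ q(3) = (1-q)(1) ⇒ q = 1/4
P2 indiff ⇒ p·1+(1-p)·6 = p·0+(1-p)·9 ⇒ p(1) = (1-p)(3) ⇒ p = 3/4

P1 mixes 3/4 on A; P2 mixes 1/4 on P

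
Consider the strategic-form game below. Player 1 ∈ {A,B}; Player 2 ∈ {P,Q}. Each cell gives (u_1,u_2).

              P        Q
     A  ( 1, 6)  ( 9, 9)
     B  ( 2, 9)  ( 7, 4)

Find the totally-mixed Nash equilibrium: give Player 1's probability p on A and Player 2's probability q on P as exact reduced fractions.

P1 indiff ⇒ q·1+(1-q)·9 = q·2+(1-q)·7 ⇒ q(-1) = (1-q)(-2) ⇒ q = 2/3
P2 indiff ⇒ p·6+(1-p)·9 = p·9+(1-p)·4 ⇒ p(-3) = (1-p)(-5) ⇒ p = 5/8

(p,q) = (5/8, 2/3)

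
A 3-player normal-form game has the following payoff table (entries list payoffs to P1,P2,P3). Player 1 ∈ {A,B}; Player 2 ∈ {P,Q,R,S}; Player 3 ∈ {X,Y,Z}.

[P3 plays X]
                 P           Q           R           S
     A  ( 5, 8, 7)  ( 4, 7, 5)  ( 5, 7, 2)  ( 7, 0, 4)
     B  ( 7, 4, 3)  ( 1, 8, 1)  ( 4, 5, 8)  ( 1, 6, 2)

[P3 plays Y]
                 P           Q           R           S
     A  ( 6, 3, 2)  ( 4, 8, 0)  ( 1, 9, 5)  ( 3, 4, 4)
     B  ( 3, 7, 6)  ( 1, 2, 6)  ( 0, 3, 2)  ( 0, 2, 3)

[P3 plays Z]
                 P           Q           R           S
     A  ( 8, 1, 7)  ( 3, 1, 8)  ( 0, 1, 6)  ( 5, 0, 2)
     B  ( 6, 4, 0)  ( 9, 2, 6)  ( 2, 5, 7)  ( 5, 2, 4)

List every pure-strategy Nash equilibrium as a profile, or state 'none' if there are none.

NE set: (A,P,Z)

(A,P,X): not NE [P1→B gives 7>5]
(A,P,Y): not NE [P2→R gives 9>3; P3→Z gives 7>2]
(A,P,Z): NE
(A,Q,X): not NE [P2→P gives 8>7; P3→Z gives 8>5]
(A,Q,Y): not NE [P2→R gives 9>8; P3→Z gives 8>0]
(A,Q,Z): not NE [P1→B gives 9>3]
(A,R,X): not NE [P2→P gives 8>7; P3→Z gives 6>2]
(A,R,Y): not NE [P3→Z gives 6>5]
(A,R,Z): not NE [P1→B gives 2>0]
(A,S,X): not NE [P2→P gives 8>0]
(A,S,Y): not NE [P2→R gives 9>4]
(A,S,Z): not NE [P2→R gives 1>0; P3→Y gives 4>2]
(B,P,X): not NE [P2→Q gives 8>4; P3→Y gives 6>3]
(B,P,Y): not NE [P1→A gives 6>3]
(B,P,Z): not NE [P1→A gives 8>6; P2→R gives 5>4; P3→Y gives 6>0]
(B,Q,X): not NE [P1→A gives 4>1; P3→Z gives 6>1]
(B,Q,Y): not NE [P1→A gives 4>1; P2→P gives 7>2]
(B,Q,Z): not NE [P2→R gives 5>2]
(B,R,X): not NE [P1→A gives 5>4; P2→Q gives 8>5]
(B,R,Y): not NE [P1→A gives 1>0; P2→P gives 7>3; P3→X gives 8>2]
(B,R,Z): not NE [P3→X gives 8>7]
(B,S,X): not NE [P1→A gives 7>1; P2→Q gives 8>6; P3→Z gives 4>2]
(B,S,Y): not NE [P1→A gives 3>0; P2→P gives 7>2; P3→Z gives 4>3]
(B,S,Z): not NE [P2→R gives 5>2]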